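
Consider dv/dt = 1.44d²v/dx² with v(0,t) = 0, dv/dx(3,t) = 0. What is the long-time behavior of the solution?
As t → ∞, v → 0. Heat escapes through the Dirichlet boundary.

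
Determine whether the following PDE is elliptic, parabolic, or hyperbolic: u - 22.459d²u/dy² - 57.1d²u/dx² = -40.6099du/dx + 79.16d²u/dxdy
Rewriting in standard form: -57.1d²u/dx² - 79.16d²u/dxdy - 22.459d²u/dy² + 40.6099du/dx + u = 0. Coefficients: A = -57.1, B = -79.16, C = -22.459. B² - 4AC = 1136.67, which is positive, so the equation is hyperbolic.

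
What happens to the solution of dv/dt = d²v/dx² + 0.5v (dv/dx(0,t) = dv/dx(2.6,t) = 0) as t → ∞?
v grows unboundedly. With Neumann BCs the constant mode has diffusion eigenvalue 0, so any r > 0 makes it grow like e^(0.5t); solution grows exponentially.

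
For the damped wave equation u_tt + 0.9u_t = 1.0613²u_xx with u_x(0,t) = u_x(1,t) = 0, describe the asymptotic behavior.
u → constant (steady state). Damping (γ=0.9) dissipates the nonconstant modes; with Neumann BCs the spatial average obeys M''+γM'=0 and tends to a finite limit.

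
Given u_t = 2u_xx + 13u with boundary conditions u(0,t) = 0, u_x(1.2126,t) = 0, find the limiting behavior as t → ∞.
u grows unboundedly. Reaction dominates diffusion (r=13 > κπ²/(4L²)≈3.36); solution grows exponentially.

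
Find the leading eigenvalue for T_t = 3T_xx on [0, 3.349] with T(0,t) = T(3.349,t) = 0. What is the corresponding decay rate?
Eigenvalues: λₙ = 3n²π²/3.349².
First three modes:
  n=1: λ₁ = 3π²/3.349² ≈ 2.64
  n=2: λ₂ = 12π²/3.349² ≈ 10.56 (4× faster decay)
  n=3: λ₃ = 27π²/3.349² ≈ 23.759 (9× faster decay)
As t → ∞, higher modes decay exponentially faster. The n=1 mode dominates: T ~ c₁ sin(πx/3.349) e^{-λ₁t}.
Decay rate: λ₁ = 3π²/3.349² ≈ 2.64.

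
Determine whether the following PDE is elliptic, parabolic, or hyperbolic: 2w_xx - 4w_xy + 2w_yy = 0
Coefficients: A = 2, B = -4, C = 2. B² - 4AC = 0, which is zero, so the equation is parabolic.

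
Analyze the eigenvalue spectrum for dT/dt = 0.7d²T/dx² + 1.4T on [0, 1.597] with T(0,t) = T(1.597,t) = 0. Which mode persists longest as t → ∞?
Eigenvalues: λₙ = 0.7n²π²/1.597² - 1.4.
First three modes:
  n=1: λ₁ = 0.7π²/1.597² - 1.4 ≈ 1.309
  n=2: λ₂ = 2.8π²/1.597² - 1.4 ≈ 9.435
  n=3: λ₃ = 6.3π²/1.597² - 1.4 ≈ 22.98
Since 0.7π²/1.597² ≈ 2.709 > 1.4, all λₙ > 0.
The n=1 mode decays slowest → dominates as t → ∞.
Asymptotic: T ~ c₁ sin(πx/1.597) e^{-λ₁t} with decay rate λ₁ ≈ 1.309.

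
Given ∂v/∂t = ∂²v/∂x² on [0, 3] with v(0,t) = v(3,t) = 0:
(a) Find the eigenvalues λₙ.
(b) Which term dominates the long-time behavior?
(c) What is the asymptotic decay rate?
Eigenvalues: λₙ = n²π²/3².
First three modes:
  n=1: λ₁ = π²/3² ≈ 1.097
  n=2: λ₂ = 4π²/3² ≈ 4.386 (4× faster decay)
  n=3: λ₃ = 9π²/3² ≈ 9.87 (9× faster decay)
As t → ∞, higher modes decay exponentially faster. The n=1 mode dominates: v ~ c₁ sin(πx/3) e^{-λ₁t}.
Decay rate: λ₁ = π²/3² ≈ 1.097.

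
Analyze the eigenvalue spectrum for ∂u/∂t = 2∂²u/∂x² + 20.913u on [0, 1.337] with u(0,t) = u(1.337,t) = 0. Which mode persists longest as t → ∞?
Eigenvalues: λₙ = 2n²π²/1.337² - 20.913.
First three modes:
  n=1: λ₁ = 2π²/1.337² - 20.913 ≈ -9.871
  n=2: λ₂ = 8π²/1.337² - 20.913 ≈ 23.257
  n=3: λ₃ = 18π²/1.337² - 20.913 ≈ 78.469
Since 2π²/1.337² ≈ 11.042 < 20.913, λ₁ < 0.
The n=1 mode grows fastest (−λₙ is largest for n=1) → dominates.
Asymptotic: u ~ c₁ sin(πx/1.337) e^{9.871t} (exponential growth at rate −λ₁ ≈ 9.871).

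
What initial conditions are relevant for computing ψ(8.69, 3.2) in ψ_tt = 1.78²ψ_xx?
Domain of dependence: [2.994, 14.386]. Signals travel at speed 1.78, so data within |x - 8.69| ≤ 1.78·3.2 = 5.696 can reach the point.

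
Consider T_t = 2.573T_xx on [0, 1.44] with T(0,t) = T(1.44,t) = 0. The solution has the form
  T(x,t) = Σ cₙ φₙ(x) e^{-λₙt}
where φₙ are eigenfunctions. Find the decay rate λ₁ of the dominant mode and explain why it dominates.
Eigenvalues: λₙ = 2.573n²π²/1.44².
First three modes:
  n=1: λ₁ = 2.573π²/1.44² ≈ 12.247
  n=2: λ₂ = 10.292π²/1.44² ≈ 48.986 (4× faster decay)
  n=3: λ₃ = 23.157π²/1.44² ≈ 110.219 (9× faster decay)
As t → ∞, higher modes decay exponentially faster. The n=1 mode dominates: T ~ c₁ sin(πx/1.44) e^{-λ₁t}.
Decay rate: λ₁ = 2.573π²/1.44² ≈ 12.247.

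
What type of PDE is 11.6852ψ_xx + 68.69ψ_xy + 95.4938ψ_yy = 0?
With A = 11.6852, B = 68.69, C = 95.4938, the discriminant is 254.85949296. This is a hyperbolic PDE.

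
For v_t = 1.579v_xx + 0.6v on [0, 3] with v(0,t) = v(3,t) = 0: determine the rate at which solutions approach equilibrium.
Eigenvalues: λₙ = 1.579n²π²/3² - 0.6.
First three modes:
  n=1: λ₁ = 1.579π²/3² - 0.6 ≈ 1.132
  n=2: λ₂ = 6.316π²/3² - 0.6 ≈ 6.326
  n=3: λ₃ = 14.211π²/3² - 0.6 ≈ 14.984
Since 1.579π²/3² ≈ 1.732 > 0.6, all λₙ > 0.
The n=1 mode decays slowest → dominates as t → ∞.
Asymptotic: v ~ c₁ sin(πx/3) e^{-λ₁t} with decay rate λ₁ ≈ 1.132.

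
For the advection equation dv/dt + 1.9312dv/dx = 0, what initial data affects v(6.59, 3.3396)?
A single point: x = 0.14056448. The characteristic through (6.59, 3.3396) is x - 1.9312t = const, so x = 6.59 - 1.9312·3.3396 = 0.14056448.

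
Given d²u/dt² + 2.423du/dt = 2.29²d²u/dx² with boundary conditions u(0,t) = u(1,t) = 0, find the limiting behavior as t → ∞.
u → 0. Damping (γ=2.423) dissipates energy; oscillations decay exponentially.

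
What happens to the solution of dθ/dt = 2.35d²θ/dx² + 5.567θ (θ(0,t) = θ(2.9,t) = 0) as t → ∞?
θ grows unboundedly. Reaction dominates diffusion (r=5.567 > κπ²/L²≈2.76); solution grows exponentially.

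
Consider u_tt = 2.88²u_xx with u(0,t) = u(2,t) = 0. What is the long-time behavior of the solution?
As t → ∞, u oscillates (no decay). Energy is conserved; the solution oscillates indefinitely as standing waves.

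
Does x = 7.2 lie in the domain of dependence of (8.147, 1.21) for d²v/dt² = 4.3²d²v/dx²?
Yes. The domain of dependence is [2.944, 13.35], and 7.2 ∈ [2.944, 13.35].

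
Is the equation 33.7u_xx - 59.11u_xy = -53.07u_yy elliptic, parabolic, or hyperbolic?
Rewriting in standard form: 33.7u_xx - 59.11u_xy + 53.07u_yy = 0. Computing B² - 4AC with A = 33.7, B = -59.11, C = 53.07: discriminant = -3659.8439 (negative). Answer: elliptic.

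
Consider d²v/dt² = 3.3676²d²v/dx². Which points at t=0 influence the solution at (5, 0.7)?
Domain of dependence: [2.64268, 7.35732]. Signals travel at speed 3.3676, so data within |x - 5| ≤ 3.3676·0.7 = 2.35732 can reach the point.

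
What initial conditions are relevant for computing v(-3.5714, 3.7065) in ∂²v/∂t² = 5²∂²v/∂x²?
Domain of dependence: [-22.1039, 14.9611]. Signals travel at speed 5, so data within |x - -3.5714| ≤ 5·3.7065 = 18.5325 can reach the point.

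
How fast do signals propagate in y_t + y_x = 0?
Speed = 1. Information travels along x - 1t = const (rightward).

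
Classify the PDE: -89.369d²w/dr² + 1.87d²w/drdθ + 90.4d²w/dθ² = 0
A = -89.369, B = 1.87, C = 90.4. Discriminant B² - 4AC = 32319.3273. Since 32319.3273 > 0, hyperbolic.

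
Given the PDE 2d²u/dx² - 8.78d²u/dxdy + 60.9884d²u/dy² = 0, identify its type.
The second-order coefficients are A = 2, B = -8.78, C = 60.9884. Since B² - 4AC = -410.8188 < 0, this is an elliptic PDE.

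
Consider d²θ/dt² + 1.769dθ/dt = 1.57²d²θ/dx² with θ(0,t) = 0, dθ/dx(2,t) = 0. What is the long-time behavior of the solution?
As t → ∞, θ → 0. Damping (γ=1.769) dissipates energy; oscillations decay exponentially.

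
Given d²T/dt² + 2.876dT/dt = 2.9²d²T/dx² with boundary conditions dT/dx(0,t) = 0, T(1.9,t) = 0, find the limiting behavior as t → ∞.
T → 0. Damping (γ=2.876) dissipates energy; oscillations decay exponentially.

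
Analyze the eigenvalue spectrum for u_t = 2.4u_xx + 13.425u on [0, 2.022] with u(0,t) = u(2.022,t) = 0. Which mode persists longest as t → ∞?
Eigenvalues: λₙ = 2.4n²π²/2.022² - 13.425.
First three modes:
  n=1: λ₁ = 2.4π²/2.022² - 13.425 ≈ -7.631
  n=2: λ₂ = 9.6π²/2.022² - 13.425 ≈ 9.749
  n=3: λ₃ = 21.6π²/2.022² - 13.425 ≈ 38.717
Since 2.4π²/2.022² ≈ 5.794 < 13.425, λ₁ < 0.
The n=1 mode grows fastest (−λₙ is largest for n=1) → dominates.
Asymptotic: u ~ c₁ sin(πx/2.022) e^{7.631t} (exponential growth at rate −λ₁ ≈ 7.631).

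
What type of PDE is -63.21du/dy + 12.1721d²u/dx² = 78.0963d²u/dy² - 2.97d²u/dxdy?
Rewriting in standard form: 12.1721d²u/dx² + 2.97d²u/dxdy - 78.0963d²u/dy² - 63.21du/dy = 0. With A = 12.1721, B = 2.97, C = -78.0963, the discriminant is 3811.20479292. This is a hyperbolic PDE.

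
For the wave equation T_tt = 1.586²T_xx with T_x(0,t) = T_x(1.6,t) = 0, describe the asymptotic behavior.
T oscillates about a mean that drifts linearly in t (generically unbounded; no decay). There is no damping, so the nonconstant modes persist as standing waves (energy conserved, no decay). But with Neumann conditions at both ends the constant mode has eigenvalue 0: the spatial mean M(t) of T satisfies M'' = 0, so M(t) = M(0) + M'(0)·t. Unless the initial velocity has zero mean (∫T_t(x,0)dx = 0), the solution grows linearly in t (unbounded, though not exponentially); if it does have zero mean, the solution stays bounded and simply oscillates.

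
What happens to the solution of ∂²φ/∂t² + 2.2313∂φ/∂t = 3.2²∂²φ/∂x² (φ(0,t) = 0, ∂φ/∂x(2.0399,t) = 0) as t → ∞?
φ → 0. Damping (γ=2.2313) dissipates energy; oscillations decay exponentially.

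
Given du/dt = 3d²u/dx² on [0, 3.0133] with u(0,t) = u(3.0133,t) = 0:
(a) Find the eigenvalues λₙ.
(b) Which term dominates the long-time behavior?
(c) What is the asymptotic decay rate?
Eigenvalues: λₙ = 3n²π²/3.0133².
First three modes:
  n=1: λ₁ = 3π²/3.0133² ≈ 3.261
  n=2: λ₂ = 12π²/3.0133² ≈ 13.044 (4× faster decay)
  n=3: λ₃ = 27π²/3.0133² ≈ 29.348 (9× faster decay)
As t → ∞, higher modes decay exponentially faster. The n=1 mode dominates: u ~ c₁ sin(πx/3.0133) e^{-λ₁t}.
Decay rate: λ₁ = 3π²/3.0133² ≈ 3.261.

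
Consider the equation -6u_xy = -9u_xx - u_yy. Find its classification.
Rewriting in standard form: 9u_xx - 6u_xy + u_yy = 0. Parabolic. (A = 9, B = -6, C = 1 gives B² - 4AC = 0.)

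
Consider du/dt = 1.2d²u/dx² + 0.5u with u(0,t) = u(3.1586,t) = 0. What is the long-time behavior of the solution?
As t → ∞, u → 0. Diffusion dominates reaction (r=0.5 < κπ²/L²≈1.19); solution decays.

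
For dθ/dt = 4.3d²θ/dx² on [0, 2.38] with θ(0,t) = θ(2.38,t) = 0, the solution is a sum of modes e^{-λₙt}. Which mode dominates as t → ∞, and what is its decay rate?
Eigenvalues: λₙ = 4.3n²π²/2.38².
First three modes:
  n=1: λ₁ = 4.3π²/2.38² ≈ 7.492
  n=2: λ₂ = 17.2π²/2.38² ≈ 29.969 (4× faster decay)
  n=3: λ₃ = 38.7π²/2.38² ≈ 67.431 (9× faster decay)
As t → ∞, higher modes decay exponentially faster. The n=1 mode dominates: θ ~ c₁ sin(πx/2.38) e^{-λ₁t}.
Decay rate: λ₁ = 4.3π²/2.38² ≈ 7.492.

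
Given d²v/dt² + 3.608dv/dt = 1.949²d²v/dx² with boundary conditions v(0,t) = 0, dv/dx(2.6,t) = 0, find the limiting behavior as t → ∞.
v → 0. Damping (γ=3.608) dissipates energy; oscillations decay exponentially.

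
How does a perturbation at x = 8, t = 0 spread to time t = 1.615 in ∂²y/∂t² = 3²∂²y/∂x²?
Domain of influence: [3.155, 12.845]. Data at x = 8 spreads outward at speed 3.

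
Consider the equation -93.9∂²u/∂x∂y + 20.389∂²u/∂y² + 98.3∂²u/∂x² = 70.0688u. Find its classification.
Rewriting in standard form: 98.3∂²u/∂x² - 93.9∂²u/∂x∂y + 20.389∂²u/∂y² - 70.0688u = 0. Hyperbolic. (A = 98.3, B = -93.9, C = 20.389 gives B² - 4AC = 800.2552.)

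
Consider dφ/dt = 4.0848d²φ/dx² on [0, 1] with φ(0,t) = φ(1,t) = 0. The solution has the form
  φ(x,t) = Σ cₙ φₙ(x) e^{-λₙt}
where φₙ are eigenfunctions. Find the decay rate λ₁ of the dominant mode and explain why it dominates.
Eigenvalues: λₙ = 4.0848n²π².
First three modes:
  n=1: λ₁ = 4.0848π² ≈ 40.315
  n=2: λ₂ = 16.3392π² ≈ 161.261 (4× faster decay)
  n=3: λ₃ = 36.7632π² ≈ 362.838 (9× faster decay)
As t → ∞, higher modes decay exponentially faster. The n=1 mode dominates: φ ~ c₁ sin(πx) e^{-λ₁t}.
Decay rate: λ₁ = 4.0848π² ≈ 40.315.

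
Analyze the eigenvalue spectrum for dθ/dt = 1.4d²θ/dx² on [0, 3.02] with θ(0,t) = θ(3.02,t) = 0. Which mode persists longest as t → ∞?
Eigenvalues: λₙ = 1.4n²π²/3.02².
First three modes:
  n=1: λ₁ = 1.4π²/3.02² ≈ 1.515
  n=2: λ₂ = 5.6π²/3.02² ≈ 6.06 (4× faster decay)
  n=3: λ₃ = 12.6π²/3.02² ≈ 13.635 (9× faster decay)
As t → ∞, higher modes decay exponentially faster. The n=1 mode dominates: θ ~ c₁ sin(πx/3.02) e^{-λ₁t}.
Decay rate: λ₁ = 1.4π²/3.02² ≈ 1.515.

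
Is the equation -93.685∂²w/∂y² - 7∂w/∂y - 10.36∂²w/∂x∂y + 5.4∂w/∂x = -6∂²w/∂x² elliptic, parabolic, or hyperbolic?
Rewriting in standard form: 6∂²w/∂x² - 10.36∂²w/∂x∂y - 93.685∂²w/∂y² + 5.4∂w/∂x - 7∂w/∂y = 0. Computing B² - 4AC with A = 6, B = -10.36, C = -93.685: discriminant = 2355.7696 (positive). Answer: hyperbolic.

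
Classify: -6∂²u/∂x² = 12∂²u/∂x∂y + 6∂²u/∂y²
Rewriting in standard form: -6∂²u/∂x² - 12∂²u/∂x∂y - 6∂²u/∂y² = 0. Parabolic (discriminant = 0).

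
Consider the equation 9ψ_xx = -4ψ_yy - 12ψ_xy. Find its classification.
Rewriting in standard form: 9ψ_xx + 12ψ_xy + 4ψ_yy = 0. Parabolic. (A = 9, B = 12, C = 4 gives B² - 4AC = 0.)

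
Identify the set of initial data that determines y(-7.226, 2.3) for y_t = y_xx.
The entire real line. The heat equation has infinite propagation speed: any initial disturbance instantly affects all points (though exponentially small far away).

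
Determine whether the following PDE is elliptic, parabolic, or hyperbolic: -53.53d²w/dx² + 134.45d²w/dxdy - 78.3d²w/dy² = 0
Coefficients: A = -53.53, B = 134.45, C = -78.3. B² - 4AC = 1311.2065, which is positive, so the equation is hyperbolic.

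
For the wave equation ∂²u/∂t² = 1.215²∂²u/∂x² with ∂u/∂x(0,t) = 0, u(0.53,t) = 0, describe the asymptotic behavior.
u oscillates (no decay). Energy is conserved; the solution oscillates indefinitely as standing waves.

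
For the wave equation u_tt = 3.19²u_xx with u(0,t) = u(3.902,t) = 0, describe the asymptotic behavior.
u oscillates (no decay). Energy is conserved; the solution oscillates indefinitely as standing waves.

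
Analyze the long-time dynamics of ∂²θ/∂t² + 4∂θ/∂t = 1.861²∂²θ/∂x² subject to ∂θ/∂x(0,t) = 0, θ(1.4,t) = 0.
Long-time behavior: θ → 0. Damping (γ=4) dissipates energy; oscillations decay exponentially.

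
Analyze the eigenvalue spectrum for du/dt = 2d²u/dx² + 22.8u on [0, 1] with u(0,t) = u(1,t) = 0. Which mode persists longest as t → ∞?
Eigenvalues: λₙ = 2n²π²/1² - 22.8.
First three modes:
  n=1: λ₁ = 2π² - 22.8 ≈ -3.061
  n=2: λ₂ = 8π² - 22.8 ≈ 56.157
  n=3: λ₃ = 18π² - 22.8 ≈ 154.853
Since 2π² ≈ 19.739 < 22.8, λ₁ < 0.
The n=1 mode grows fastest (−λₙ is largest for n=1) → dominates.
Asymptotic: u ~ c₁ sin(πx/1) e^{3.061t} (exponential growth at rate −λ₁ ≈ 3.061).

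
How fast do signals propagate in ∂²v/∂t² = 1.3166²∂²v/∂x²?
Speed = 1.3166. Information travels along characteristics x = x₀ ± 1.3166t.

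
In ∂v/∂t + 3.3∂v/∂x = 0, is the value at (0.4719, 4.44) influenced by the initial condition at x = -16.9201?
No. Only data at x = -14.1801 affects (0.4719, 4.44). Advection has one-way propagation along characteristics.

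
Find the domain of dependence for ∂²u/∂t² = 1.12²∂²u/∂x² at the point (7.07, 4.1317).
Domain of dependence: [2.442496, 11.697504]. Signals travel at speed 1.12, so data within |x - 7.07| ≤ 1.12·4.1317 = 4.627504 can reach the point.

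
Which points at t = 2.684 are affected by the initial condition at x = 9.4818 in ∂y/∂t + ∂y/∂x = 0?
At x = 12.1658. The characteristic carries data from (9.4818, 0) to (12.1658, 2.684).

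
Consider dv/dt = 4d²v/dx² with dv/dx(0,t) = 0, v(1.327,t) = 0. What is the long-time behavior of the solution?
As t → ∞, v → 0. Heat escapes through the Dirichlet boundary.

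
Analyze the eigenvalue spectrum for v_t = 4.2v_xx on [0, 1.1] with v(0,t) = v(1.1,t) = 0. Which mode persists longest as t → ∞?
Eigenvalues: λₙ = 4.2n²π²/1.1².
First three modes:
  n=1: λ₁ = 4.2π²/1.1² ≈ 34.258
  n=2: λ₂ = 16.8π²/1.1² ≈ 137.033 (4× faster decay)
  n=3: λ₃ = 37.8π²/1.1² ≈ 308.323 (9× faster decay)
As t → ∞, higher modes decay exponentially faster. The n=1 mode dominates: v ~ c₁ sin(πx/1.1) e^{-λ₁t}.
Decay rate: λ₁ = 4.2π²/1.1² ≈ 34.258.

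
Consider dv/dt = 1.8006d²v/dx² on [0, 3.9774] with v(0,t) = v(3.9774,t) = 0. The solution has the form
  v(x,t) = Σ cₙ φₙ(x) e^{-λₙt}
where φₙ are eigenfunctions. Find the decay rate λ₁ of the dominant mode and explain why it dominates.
Eigenvalues: λₙ = 1.8006n²π²/3.9774².
First three modes:
  n=1: λ₁ = 1.8006π²/3.9774² ≈ 1.123
  n=2: λ₂ = 7.2024π²/3.9774² ≈ 4.493 (4× faster decay)
  n=3: λ₃ = 16.2054π²/3.9774² ≈ 10.11 (9× faster decay)
As t → ∞, higher modes decay exponentially faster. The n=1 mode dominates: v ~ c₁ sin(πx/3.9774) e^{-λ₁t}.
Decay rate: λ₁ = 1.8006π²/3.9774² ≈ 1.123.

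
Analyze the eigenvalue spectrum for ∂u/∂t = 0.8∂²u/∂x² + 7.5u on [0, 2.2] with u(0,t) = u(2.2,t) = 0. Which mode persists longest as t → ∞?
Eigenvalues: λₙ = 0.8n²π²/2.2² - 7.5.
First three modes:
  n=1: λ₁ = 0.8π²/2.2² - 7.5 ≈ -5.869
  n=2: λ₂ = 3.2π²/2.2² - 7.5 ≈ -0.975
  n=3: λ₃ = 7.2π²/2.2² - 7.5 ≈ 7.182
Since 0.8π²/2.2² ≈ 1.631 < 7.5, λ₁ < 0.
The n=1 mode grows fastest (−λₙ is largest for n=1) → dominates.
Asymptotic: u ~ c₁ sin(πx/2.2) e^{5.869t} (exponential growth at rate −λ₁ ≈ 5.869).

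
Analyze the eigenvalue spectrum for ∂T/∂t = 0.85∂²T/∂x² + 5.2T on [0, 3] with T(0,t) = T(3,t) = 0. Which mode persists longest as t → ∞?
Eigenvalues: λₙ = 0.85n²π²/3² - 5.2.
First three modes:
  n=1: λ₁ = 0.85π²/3² - 5.2 ≈ -4.268
  n=2: λ₂ = 3.4π²/3² - 5.2 ≈ -1.471
  n=3: λ₃ = 7.65π²/3² - 5.2 ≈ 3.189
Since 0.85π²/3² ≈ 0.932 < 5.2, λ₁ < 0.
The n=1 mode grows fastest (−λₙ is largest for n=1) → dominates.
Asymptotic: T ~ c₁ sin(πx/3) e^{4.268t} (exponential growth at rate −λ₁ ≈ 4.268).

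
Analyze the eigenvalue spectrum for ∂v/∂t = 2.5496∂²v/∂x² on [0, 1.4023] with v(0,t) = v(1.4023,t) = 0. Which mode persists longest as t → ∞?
Eigenvalues: λₙ = 2.5496n²π²/1.4023².
First three modes:
  n=1: λ₁ = 2.5496π²/1.4023² ≈ 12.796
  n=2: λ₂ = 10.1984π²/1.4023² ≈ 51.186 (4× faster decay)
  n=3: λ₃ = 22.9464π²/1.4023² ≈ 115.168 (9× faster decay)
As t → ∞, higher modes decay exponentially faster. The n=1 mode dominates: v ~ c₁ sin(πx/1.4023) e^{-λ₁t}.
Decay rate: λ₁ = 2.5496π²/1.4023² ≈ 12.796.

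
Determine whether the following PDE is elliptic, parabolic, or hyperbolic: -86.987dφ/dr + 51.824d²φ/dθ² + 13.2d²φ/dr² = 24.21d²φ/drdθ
Rewriting in standard form: 13.2d²φ/dr² - 24.21d²φ/drdθ + 51.824d²φ/dθ² - 86.987dφ/dr = 0. Coefficients: A = 13.2, B = -24.21, C = 51.824. B² - 4AC = -2150.1831, which is negative, so the equation is elliptic.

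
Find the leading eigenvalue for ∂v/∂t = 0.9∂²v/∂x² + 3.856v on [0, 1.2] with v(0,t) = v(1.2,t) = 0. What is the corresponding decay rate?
Eigenvalues: λₙ = 0.9n²π²/1.2² - 3.856.
First three modes:
  n=1: λ₁ = 0.9π²/1.2² - 3.856 ≈ 2.313
  n=2: λ₂ = 3.6π²/1.2² - 3.856 ≈ 20.818
  n=3: λ₃ = 8.1π²/1.2² - 3.856 ≈ 51.661
Since 0.9π²/1.2² ≈ 6.169 > 3.856, all λₙ > 0.
The n=1 mode decays slowest → dominates as t → ∞.
Asymptotic: v ~ c₁ sin(πx/1.2) e^{-λ₁t} with decay rate λ₁ ≈ 2.313.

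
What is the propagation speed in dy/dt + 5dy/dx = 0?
Speed = 5. Information travels along x - 5t = const (rightward).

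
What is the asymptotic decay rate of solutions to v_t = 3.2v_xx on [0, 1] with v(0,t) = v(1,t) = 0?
Eigenvalues: λₙ = 3.2n²π².
First three modes:
  n=1: λ₁ = 3.2π² ≈ 31.583
  n=2: λ₂ = 12.8π² ≈ 126.331 (4× faster decay)
  n=3: λ₃ = 28.8π² ≈ 284.245 (9× faster decay)
As t → ∞, higher modes decay exponentially faster. The n=1 mode dominates: v ~ c₁ sin(πx) e^{-λ₁t}.
Decay rate: λ₁ = 3.2π² ≈ 31.583.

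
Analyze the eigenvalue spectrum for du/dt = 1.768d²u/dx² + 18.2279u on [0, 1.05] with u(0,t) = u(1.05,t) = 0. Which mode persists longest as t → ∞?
Eigenvalues: λₙ = 1.768n²π²/1.05² - 18.2279.
First three modes:
  n=1: λ₁ = 1.768π²/1.05² - 18.2279 ≈ -2.401
  n=2: λ₂ = 7.072π²/1.05² - 18.2279 ≈ 45.081
  n=3: λ₃ = 15.912π²/1.05² - 18.2279 ≈ 124.217
Since 1.768π²/1.05² ≈ 15.827 < 18.2279, λ₁ < 0.
The n=1 mode grows fastest (−λₙ is largest for n=1) → dominates.
Asymptotic: u ~ c₁ sin(πx/1.05) e^{2.401t} (exponential growth at rate −λ₁ ≈ 2.401).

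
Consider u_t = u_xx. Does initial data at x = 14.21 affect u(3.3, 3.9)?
Yes, for any finite x. The heat equation has infinite propagation speed, so all initial data affects all points at any t > 0.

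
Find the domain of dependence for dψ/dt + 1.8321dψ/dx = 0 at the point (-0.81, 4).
A single point: x = -8.1384. The characteristic through (-0.81, 4) is x - 1.8321t = const, so x = -0.81 - 1.8321·4 = -8.1384.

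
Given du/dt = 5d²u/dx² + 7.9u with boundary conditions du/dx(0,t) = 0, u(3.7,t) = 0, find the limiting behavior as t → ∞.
u grows unboundedly. Reaction dominates diffusion (r=7.9 > κπ²/(4L²)≈0.9); solution grows exponentially.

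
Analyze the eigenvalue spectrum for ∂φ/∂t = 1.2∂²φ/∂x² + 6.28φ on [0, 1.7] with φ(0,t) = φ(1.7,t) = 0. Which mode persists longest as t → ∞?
Eigenvalues: λₙ = 1.2n²π²/1.7² - 6.28.
First three modes:
  n=1: λ₁ = 1.2π²/1.7² - 6.28 ≈ -2.182
  n=2: λ₂ = 4.8π²/1.7² - 6.28 ≈ 10.112
  n=3: λ₃ = 10.8π²/1.7² - 6.28 ≈ 30.603
Since 1.2π²/1.7² ≈ 4.098 < 6.28, λ₁ < 0.
The n=1 mode grows fastest (−λₙ is largest for n=1) → dominates.
Asymptotic: φ ~ c₁ sin(πx/1.7) e^{2.182t} (exponential growth at rate −λ₁ ≈ 2.182).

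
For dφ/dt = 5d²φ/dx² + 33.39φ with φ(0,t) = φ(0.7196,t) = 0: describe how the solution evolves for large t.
φ → 0. Diffusion dominates reaction (r=33.39 < κπ²/L²≈95.3); solution decays.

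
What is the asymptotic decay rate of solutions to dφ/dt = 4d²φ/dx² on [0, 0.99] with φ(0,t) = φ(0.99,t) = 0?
Eigenvalues: λₙ = 4n²π²/0.99².
First three modes:
  n=1: λ₁ = 4π²/0.99² ≈ 40.28
  n=2: λ₂ = 16π²/0.99² ≈ 161.12 (4× faster decay)
  n=3: λ₃ = 36π²/0.99² ≈ 362.52 (9× faster decay)
As t → ∞, higher modes decay exponentially faster. The n=1 mode dominates: φ ~ c₁ sin(πx/0.99) e^{-λ₁t}.
Decay rate: λ₁ = 4π²/0.99² ≈ 40.28.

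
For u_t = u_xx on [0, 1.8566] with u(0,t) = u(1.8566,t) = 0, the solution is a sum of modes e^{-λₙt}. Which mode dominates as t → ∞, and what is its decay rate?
Eigenvalues: λₙ = n²π²/1.8566².
First three modes:
  n=1: λ₁ = π²/1.8566² ≈ 2.863
  n=2: λ₂ = 4π²/1.8566² ≈ 11.453 (4× faster decay)
  n=3: λ₃ = 9π²/1.8566² ≈ 25.769 (9× faster decay)
As t → ∞, higher modes decay exponentially faster. The n=1 mode dominates: u ~ c₁ sin(πx/1.8566) e^{-λ₁t}.
Decay rate: λ₁ = π²/1.8566² ≈ 2.863.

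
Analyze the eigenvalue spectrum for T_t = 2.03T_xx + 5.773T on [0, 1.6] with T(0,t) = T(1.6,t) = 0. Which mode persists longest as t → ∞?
Eigenvalues: λₙ = 2.03n²π²/1.6² - 5.773.
First three modes:
  n=1: λ₁ = 2.03π²/1.6² - 5.773 ≈ 2.053
  n=2: λ₂ = 8.12π²/1.6² - 5.773 ≈ 25.532
  n=3: λ₃ = 18.27π²/1.6² - 5.773 ≈ 64.664
Since 2.03π²/1.6² ≈ 7.826 > 5.773, all λₙ > 0.
The n=1 mode decays slowest → dominates as t → ∞.
Asymptotic: T ~ c₁ sin(πx/1.6) e^{-λ₁t} with decay rate λ₁ ≈ 2.053.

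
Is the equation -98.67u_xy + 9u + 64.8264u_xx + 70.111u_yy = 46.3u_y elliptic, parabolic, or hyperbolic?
Rewriting in standard form: 64.8264u_xx - 98.67u_xy + 70.111u_yy - 46.3u_y + 9u = 0. Computing B² - 4AC with A = 64.8264, B = -98.67, C = 70.111: discriminant = -8444.4060216 (negative). Answer: elliptic.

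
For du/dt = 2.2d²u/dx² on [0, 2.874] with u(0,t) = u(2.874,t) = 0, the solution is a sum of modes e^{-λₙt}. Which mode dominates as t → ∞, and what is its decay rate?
Eigenvalues: λₙ = 2.2n²π²/2.874².
First three modes:
  n=1: λ₁ = 2.2π²/2.874² ≈ 2.629
  n=2: λ₂ = 8.8π²/2.874² ≈ 10.515 (4× faster decay)
  n=3: λ₃ = 19.8π²/2.874² ≈ 23.659 (9× faster decay)
As t → ∞, higher modes decay exponentially faster. The n=1 mode dominates: u ~ c₁ sin(πx/2.874) e^{-λ₁t}.
Decay rate: λ₁ = 2.2π²/2.874² ≈ 2.629.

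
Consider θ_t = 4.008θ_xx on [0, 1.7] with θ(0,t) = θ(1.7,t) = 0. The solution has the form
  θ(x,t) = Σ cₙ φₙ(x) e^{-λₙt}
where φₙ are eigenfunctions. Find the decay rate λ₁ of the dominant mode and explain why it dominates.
Eigenvalues: λₙ = 4.008n²π²/1.7².
First three modes:
  n=1: λ₁ = 4.008π²/1.7² ≈ 13.688
  n=2: λ₂ = 16.032π²/1.7² ≈ 54.751 (4× faster decay)
  n=3: λ₃ = 36.072π²/1.7² ≈ 123.189 (9× faster decay)
As t → ∞, higher modes decay exponentially faster. The n=1 mode dominates: θ ~ c₁ sin(πx/1.7) e^{-λ₁t}.
Decay rate: λ₁ = 4.008π²/1.7² ≈ 13.688.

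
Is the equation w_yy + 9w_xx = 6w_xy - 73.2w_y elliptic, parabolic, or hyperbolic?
Rewriting in standard form: 9w_xx - 6w_xy + w_yy + 73.2w_y = 0. Computing B² - 4AC with A = 9, B = -6, C = 1: discriminant = 0 (zero). Answer: parabolic.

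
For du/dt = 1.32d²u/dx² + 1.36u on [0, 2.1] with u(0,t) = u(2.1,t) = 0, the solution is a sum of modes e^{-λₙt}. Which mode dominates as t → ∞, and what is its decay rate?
Eigenvalues: λₙ = 1.32n²π²/2.1² - 1.36.
First three modes:
  n=1: λ₁ = 1.32π²/2.1² - 1.36 ≈ 1.594
  n=2: λ₂ = 5.28π²/2.1² - 1.36 ≈ 10.457
  n=3: λ₃ = 11.88π²/2.1² - 1.36 ≈ 25.228
Since 1.32π²/2.1² ≈ 2.954 > 1.36, all λₙ > 0.
The n=1 mode decays slowest → dominates as t → ∞.
Asymptotic: u ~ c₁ sin(πx/2.1) e^{-λ₁t} with decay rate λ₁ ≈ 1.594.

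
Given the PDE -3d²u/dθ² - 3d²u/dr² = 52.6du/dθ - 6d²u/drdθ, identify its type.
Rewriting in standard form: -3d²u/dr² + 6d²u/drdθ - 3d²u/dθ² - 52.6du/dθ = 0. The second-order coefficients are A = -3, B = 6, C = -3. Since B² - 4AC = 0 = 0, this is a parabolic PDE.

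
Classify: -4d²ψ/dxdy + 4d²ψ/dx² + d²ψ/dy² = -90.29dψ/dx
Rewriting in standard form: 4d²ψ/dx² - 4d²ψ/dxdy + d²ψ/dy² + 90.29dψ/dx = 0. Parabolic (discriminant = 0).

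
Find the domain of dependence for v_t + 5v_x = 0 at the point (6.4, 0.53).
A single point: x = 3.75. The characteristic through (6.4, 0.53) is x - 5t = const, so x = 6.4 - 5·0.53 = 3.75.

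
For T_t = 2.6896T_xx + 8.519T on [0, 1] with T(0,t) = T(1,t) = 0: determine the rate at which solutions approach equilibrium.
Eigenvalues: λₙ = 2.6896n²π²/1² - 8.519.
First three modes:
  n=1: λ₁ = 2.6896π² - 8.519 ≈ 18.026
  n=2: λ₂ = 10.7584π² - 8.519 ≈ 97.662
  n=3: λ₃ = 24.2064π² - 8.519 ≈ 230.389
Since 2.6896π² ≈ 26.545 > 8.519, all λₙ > 0.
The n=1 mode decays slowest → dominates as t → ∞.
Asymptotic: T ~ c₁ sin(πx/1) e^{-λ₁t} with decay rate λ₁ ≈ 18.026.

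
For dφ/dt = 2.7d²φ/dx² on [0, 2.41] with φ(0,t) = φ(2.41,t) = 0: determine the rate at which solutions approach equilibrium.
Eigenvalues: λₙ = 2.7n²π²/2.41².
First three modes:
  n=1: λ₁ = 2.7π²/2.41² ≈ 4.588
  n=2: λ₂ = 10.8π²/2.41² ≈ 18.352 (4× faster decay)
  n=3: λ₃ = 24.3π²/2.41² ≈ 41.293 (9× faster decay)
As t → ∞, higher modes decay exponentially faster. The n=1 mode dominates: φ ~ c₁ sin(πx/2.41) e^{-λ₁t}.
Decay rate: λ₁ = 2.7π²/2.41² ≈ 4.588.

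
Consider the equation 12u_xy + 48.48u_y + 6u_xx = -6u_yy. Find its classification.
Rewriting in standard form: 6u_xx + 12u_xy + 6u_yy + 48.48u_y = 0. Parabolic. (A = 6, B = 12, C = 6 gives B² - 4AC = 0.)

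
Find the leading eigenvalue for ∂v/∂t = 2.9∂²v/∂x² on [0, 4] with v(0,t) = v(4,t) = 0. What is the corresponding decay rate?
Eigenvalues: λₙ = 2.9n²π²/4².
First three modes:
  n=1: λ₁ = 2.9π²/4² ≈ 1.789
  n=2: λ₂ = 11.6π²/4² ≈ 7.155 (4× faster decay)
  n=3: λ₃ = 26.1π²/4² ≈ 16.1 (9× faster decay)
As t → ∞, higher modes decay exponentially faster. The n=1 mode dominates: v ~ c₁ sin(πx/4) e^{-λ₁t}.
Decay rate: λ₁ = 2.9π²/4² ≈ 1.789.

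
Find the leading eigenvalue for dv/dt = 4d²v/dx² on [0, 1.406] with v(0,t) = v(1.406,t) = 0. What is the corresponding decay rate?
Eigenvalues: λₙ = 4n²π²/1.406².
First three modes:
  n=1: λ₁ = 4π²/1.406² ≈ 19.971
  n=2: λ₂ = 16π²/1.406² ≈ 79.882 (4× faster decay)
  n=3: λ₃ = 36π²/1.406² ≈ 179.735 (9× faster decay)
As t → ∞, higher modes decay exponentially faster. The n=1 mode dominates: v ~ c₁ sin(πx/1.406) e^{-λ₁t}.
Decay rate: λ₁ = 4π²/1.406² ≈ 19.971.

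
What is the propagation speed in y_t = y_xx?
Infinite. The heat equation is parabolic, not hyperbolic, so disturbances propagate instantly.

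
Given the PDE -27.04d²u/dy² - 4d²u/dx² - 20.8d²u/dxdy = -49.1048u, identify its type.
Rewriting in standard form: -4d²u/dx² - 20.8d²u/dxdy - 27.04d²u/dy² + 49.1048u = 0. The second-order coefficients are A = -4, B = -20.8, C = -27.04. Since B² - 4AC = 0 = 0, this is a parabolic PDE.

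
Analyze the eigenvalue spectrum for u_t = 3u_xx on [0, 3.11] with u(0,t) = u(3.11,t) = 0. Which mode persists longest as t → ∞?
Eigenvalues: λₙ = 3n²π²/3.11².
First three modes:
  n=1: λ₁ = 3π²/3.11² ≈ 3.061
  n=2: λ₂ = 12π²/3.11² ≈ 12.245 (4× faster decay)
  n=3: λ₃ = 27π²/3.11² ≈ 27.551 (9× faster decay)
As t → ∞, higher modes decay exponentially faster. The n=1 mode dominates: u ~ c₁ sin(πx/3.11) e^{-λ₁t}.
Decay rate: λ₁ = 3π²/3.11² ≈ 3.061.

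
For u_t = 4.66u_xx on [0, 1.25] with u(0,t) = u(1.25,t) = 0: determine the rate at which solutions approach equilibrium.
Eigenvalues: λₙ = 4.66n²π²/1.25².
First three modes:
  n=1: λ₁ = 4.66π²/1.25² ≈ 29.435
  n=2: λ₂ = 18.64π²/1.25² ≈ 117.74 (4× faster decay)
  n=3: λ₃ = 41.94π²/1.25² ≈ 264.916 (9× faster decay)
As t → ∞, higher modes decay exponentially faster. The n=1 mode dominates: u ~ c₁ sin(πx/1.25) e^{-λ₁t}.
Decay rate: λ₁ = 4.66π²/1.25² ≈ 29.435.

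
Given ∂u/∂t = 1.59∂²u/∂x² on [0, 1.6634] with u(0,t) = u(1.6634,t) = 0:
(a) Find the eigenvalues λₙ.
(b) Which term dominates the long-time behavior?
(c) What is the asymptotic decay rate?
Eigenvalues: λₙ = 1.59n²π²/1.6634².
First three modes:
  n=1: λ₁ = 1.59π²/1.6634² ≈ 5.672
  n=2: λ₂ = 6.36π²/1.6634² ≈ 22.686 (4× faster decay)
  n=3: λ₃ = 14.31π²/1.6634² ≈ 51.044 (9× faster decay)
As t → ∞, higher modes decay exponentially faster. The n=1 mode dominates: u ~ c₁ sin(πx/1.6634) e^{-λ₁t}.
Decay rate: λ₁ = 1.59π²/1.6634² ≈ 5.672.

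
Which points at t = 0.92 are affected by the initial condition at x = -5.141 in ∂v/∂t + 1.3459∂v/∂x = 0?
At x = -3.902772. The characteristic carries data from (-5.141, 0) to (-3.902772, 0.92).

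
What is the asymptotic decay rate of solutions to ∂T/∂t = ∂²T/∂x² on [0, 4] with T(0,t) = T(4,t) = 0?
Eigenvalues: λₙ = n²π²/4².
First three modes:
  n=1: λ₁ = π²/4² ≈ 0.617
  n=2: λ₂ = 4π²/4² ≈ 2.467 (4× faster decay)
  n=3: λ₃ = 9π²/4² ≈ 5.552 (9× faster decay)
As t → ∞, higher modes decay exponentially faster. The n=1 mode dominates: T ~ c₁ sin(πx/4) e^{-λ₁t}.
Decay rate: λ₁ = π²/4² ≈ 0.617.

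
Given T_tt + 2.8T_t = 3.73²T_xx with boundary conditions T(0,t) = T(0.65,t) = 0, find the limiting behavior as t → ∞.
T → 0. Damping (γ=2.8) dissipates energy; oscillations decay exponentially.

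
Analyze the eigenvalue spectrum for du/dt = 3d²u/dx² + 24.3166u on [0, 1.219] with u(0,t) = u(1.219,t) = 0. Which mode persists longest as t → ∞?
Eigenvalues: λₙ = 3n²π²/1.219² - 24.3166.
First three modes:
  n=1: λ₁ = 3π²/1.219² - 24.3166 ≈ -4.391
  n=2: λ₂ = 12π²/1.219² - 24.3166 ≈ 55.386
  n=3: λ₃ = 27π²/1.219² - 24.3166 ≈ 155.015
Since 3π²/1.219² ≈ 19.926 < 24.3166, λ₁ < 0.
The n=1 mode grows fastest (−λₙ is largest for n=1) → dominates.
Asymptotic: u ~ c₁ sin(πx/1.219) e^{4.391t} (exponential growth at rate −λ₁ ≈ 4.391).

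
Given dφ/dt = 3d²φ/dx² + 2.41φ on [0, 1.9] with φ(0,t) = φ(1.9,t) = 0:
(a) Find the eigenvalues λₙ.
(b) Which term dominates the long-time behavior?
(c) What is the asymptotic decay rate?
Eigenvalues: λₙ = 3n²π²/1.9² - 2.41.
First three modes:
  n=1: λ₁ = 3π²/1.9² - 2.41 ≈ 5.792
  n=2: λ₂ = 12π²/1.9² - 2.41 ≈ 30.398
  n=3: λ₃ = 27π²/1.9² - 2.41 ≈ 71.407
Since 3π²/1.9² ≈ 8.202 > 2.41, all λₙ > 0.
The n=1 mode decays slowest → dominates as t → ∞.
Asymptotic: φ ~ c₁ sin(πx/1.9) e^{-λ₁t} with decay rate λ₁ ≈ 5.792.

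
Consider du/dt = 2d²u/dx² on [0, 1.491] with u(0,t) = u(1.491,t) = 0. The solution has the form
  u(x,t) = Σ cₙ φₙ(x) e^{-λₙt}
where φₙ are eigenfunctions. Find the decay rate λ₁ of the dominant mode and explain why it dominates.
Eigenvalues: λₙ = 2n²π²/1.491².
First three modes:
  n=1: λ₁ = 2π²/1.491² ≈ 8.879
  n=2: λ₂ = 8π²/1.491² ≈ 35.517 (4× faster decay)
  n=3: λ₃ = 18π²/1.491² ≈ 79.913 (9× faster decay)
As t → ∞, higher modes decay exponentially faster. The n=1 mode dominates: u ~ c₁ sin(πx/1.491) e^{-λ₁t}.
Decay rate: λ₁ = 2π²/1.491² ≈ 8.879.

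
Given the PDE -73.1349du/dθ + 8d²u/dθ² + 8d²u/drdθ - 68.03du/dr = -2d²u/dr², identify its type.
Rewriting in standard form: 2d²u/dr² + 8d²u/drdθ + 8d²u/dθ² - 68.03du/dr - 73.1349du/dθ = 0. The second-order coefficients are A = 2, B = 8, C = 8. Since B² - 4AC = 0 = 0, this is a parabolic PDE.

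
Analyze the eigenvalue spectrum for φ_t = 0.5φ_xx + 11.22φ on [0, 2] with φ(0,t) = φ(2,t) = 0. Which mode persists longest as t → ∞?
Eigenvalues: λₙ = 0.5n²π²/2² - 11.22.
First three modes:
  n=1: λ₁ = 0.5π²/2² - 11.22 ≈ -9.986
  n=2: λ₂ = 2π²/2² - 11.22 ≈ -6.285
  n=3: λ₃ = 4.5π²/2² - 11.22 ≈ -0.117
Since 0.5π²/2² ≈ 1.234 < 11.22, λ₁ < 0.
The n=1 mode grows fastest (−λₙ is largest for n=1) → dominates.
Asymptotic: φ ~ c₁ sin(πx/2) e^{9.986t} (exponential growth at rate −λ₁ ≈ 9.986).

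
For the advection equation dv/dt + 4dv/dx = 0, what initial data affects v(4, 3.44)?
A single point: x = -9.76. The characteristic through (4, 3.44) is x - 4t = const, so x = 4 - 4·3.44 = -9.76.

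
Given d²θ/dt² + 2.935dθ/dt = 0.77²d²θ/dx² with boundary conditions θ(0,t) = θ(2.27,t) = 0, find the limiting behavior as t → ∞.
θ → 0. Damping (γ=2.935) dissipates energy; oscillations decay exponentially.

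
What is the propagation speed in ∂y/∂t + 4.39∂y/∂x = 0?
Speed = 4.39. Information travels along x - 4.39t = const (rightward).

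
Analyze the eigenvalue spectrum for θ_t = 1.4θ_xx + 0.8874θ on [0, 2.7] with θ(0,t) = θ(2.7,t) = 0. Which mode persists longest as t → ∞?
Eigenvalues: λₙ = 1.4n²π²/2.7² - 0.8874.
First three modes:
  n=1: λ₁ = 1.4π²/2.7² - 0.8874 ≈ 1.008
  n=2: λ₂ = 5.6π²/2.7² - 0.8874 ≈ 6.694
  n=3: λ₃ = 12.6π²/2.7² - 0.8874 ≈ 16.171
Since 1.4π²/2.7² ≈ 1.895 > 0.8874, all λₙ > 0.
The n=1 mode decays slowest → dominates as t → ∞.
Asymptotic: θ ~ c₁ sin(πx/2.7) e^{-λ₁t} with decay rate λ₁ ≈ 1.008.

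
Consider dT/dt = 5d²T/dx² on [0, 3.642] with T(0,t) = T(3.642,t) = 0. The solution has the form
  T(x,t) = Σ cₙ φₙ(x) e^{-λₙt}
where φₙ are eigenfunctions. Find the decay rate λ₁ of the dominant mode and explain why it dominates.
Eigenvalues: λₙ = 5n²π²/3.642².
First three modes:
  n=1: λ₁ = 5π²/3.642² ≈ 3.72
  n=2: λ₂ = 20π²/3.642² ≈ 14.882 (4× faster decay)
  n=3: λ₃ = 45π²/3.642² ≈ 33.484 (9× faster decay)
As t → ∞, higher modes decay exponentially faster. The n=1 mode dominates: T ~ c₁ sin(πx/3.642) e^{-λ₁t}.
Decay rate: λ₁ = 5π²/3.642² ≈ 3.72.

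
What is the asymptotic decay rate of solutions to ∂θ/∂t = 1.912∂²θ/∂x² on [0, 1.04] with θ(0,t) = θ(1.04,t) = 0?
Eigenvalues: λₙ = 1.912n²π²/1.04².
First three modes:
  n=1: λ₁ = 1.912π²/1.04² ≈ 17.447
  n=2: λ₂ = 7.648π²/1.04² ≈ 69.788 (4× faster decay)
  n=3: λ₃ = 17.208π²/1.04² ≈ 157.023 (9× faster decay)
As t → ∞, higher modes decay exponentially faster. The n=1 mode dominates: θ ~ c₁ sin(πx/1.04) e^{-λ₁t}.
Decay rate: λ₁ = 1.912π²/1.04² ≈ 17.447.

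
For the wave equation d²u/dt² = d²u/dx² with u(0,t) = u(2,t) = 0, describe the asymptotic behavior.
u oscillates (no decay). Energy is conserved; the solution oscillates indefinitely as standing waves.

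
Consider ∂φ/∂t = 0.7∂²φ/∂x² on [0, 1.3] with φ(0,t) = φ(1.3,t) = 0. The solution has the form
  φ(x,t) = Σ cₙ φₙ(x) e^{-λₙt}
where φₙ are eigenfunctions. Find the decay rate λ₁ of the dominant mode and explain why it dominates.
Eigenvalues: λₙ = 0.7n²π²/1.3².
First three modes:
  n=1: λ₁ = 0.7π²/1.3² ≈ 4.088
  n=2: λ₂ = 2.8π²/1.3² ≈ 16.352 (4× faster decay)
  n=3: λ₃ = 6.3π²/1.3² ≈ 36.792 (9× faster decay)
As t → ∞, higher modes decay exponentially faster. The n=1 mode dominates: φ ~ c₁ sin(πx/1.3) e^{-λ₁t}.
Decay rate: λ₁ = 0.7π²/1.3² ≈ 4.088.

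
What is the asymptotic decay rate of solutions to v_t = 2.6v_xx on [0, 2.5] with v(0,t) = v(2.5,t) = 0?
Eigenvalues: λₙ = 2.6n²π²/2.5².
First three modes:
  n=1: λ₁ = 2.6π²/2.5² ≈ 4.106
  n=2: λ₂ = 10.4π²/2.5² ≈ 16.423 (4× faster decay)
  n=3: λ₃ = 23.4π²/2.5² ≈ 36.952 (9× faster decay)
As t → ∞, higher modes decay exponentially faster. The n=1 mode dominates: v ~ c₁ sin(πx/2.5) e^{-λ₁t}.
Decay rate: λ₁ = 2.6π²/2.5² ≈ 4.106.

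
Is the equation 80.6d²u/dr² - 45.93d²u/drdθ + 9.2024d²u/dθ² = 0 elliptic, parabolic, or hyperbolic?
Computing B² - 4AC with A = 80.6, B = -45.93, C = 9.2024: discriminant = -857.28886 (negative). Answer: elliptic.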